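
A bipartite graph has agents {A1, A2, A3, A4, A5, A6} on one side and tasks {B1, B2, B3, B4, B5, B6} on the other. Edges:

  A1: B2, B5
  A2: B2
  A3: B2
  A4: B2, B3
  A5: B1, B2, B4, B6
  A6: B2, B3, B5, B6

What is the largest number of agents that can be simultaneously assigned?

Unit-capacity flow: source→left, listed edges, right→sink; max matching = max flow.
Augmenting path A1→B2 (+1); matched 1.
Augmenting path A4→B3 (+1); matched 2.
Augmenting path A5→B1 (+1); matched 3.
Augmenting path A6→B5 (+1); matched 4.
Augmenting path A2→B2→A1→B5→A6→B6 (+1); matched 5.
No augmenting path remains; maximum matching = 5.
König certificate: {A1, A4, A5, A6, B2} is a vertex cover of size 5 (every listed pair touches it), so no matching can be larger.

5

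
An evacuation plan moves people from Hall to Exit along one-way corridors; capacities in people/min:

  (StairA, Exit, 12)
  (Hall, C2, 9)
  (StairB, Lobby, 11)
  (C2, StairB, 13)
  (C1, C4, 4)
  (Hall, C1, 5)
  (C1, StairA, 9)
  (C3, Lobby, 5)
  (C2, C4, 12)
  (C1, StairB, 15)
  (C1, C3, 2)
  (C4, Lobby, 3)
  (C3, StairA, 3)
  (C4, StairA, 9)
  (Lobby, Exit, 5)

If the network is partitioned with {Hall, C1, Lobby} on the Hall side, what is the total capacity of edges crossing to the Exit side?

Edges leaving {Hall, C1, Lobby}: Hall→C2 (9), C1→C3 (2), C1→C4 (4), C1→StairB (15), C1→StairA (9), Lobby→Exit (5).
Cut capacity = 9 + 2 + 4 + 15 + 9 + 5 = 44.

44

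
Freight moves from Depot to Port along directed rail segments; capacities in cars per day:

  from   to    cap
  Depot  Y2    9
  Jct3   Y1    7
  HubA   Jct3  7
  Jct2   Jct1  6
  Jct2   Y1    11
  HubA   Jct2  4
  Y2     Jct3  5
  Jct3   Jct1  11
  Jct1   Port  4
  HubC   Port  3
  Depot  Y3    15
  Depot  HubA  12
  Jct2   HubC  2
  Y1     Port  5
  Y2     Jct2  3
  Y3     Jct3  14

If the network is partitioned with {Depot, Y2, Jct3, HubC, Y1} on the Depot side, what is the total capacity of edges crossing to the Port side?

Edges leaving {Depot, Y2, Jct3, HubC, Y1}: Depot→Y3 (15), Depot→HubA (12), Y2→Jct2 (3), Jct3→Jct1 (11), HubC→Port (3), Y1→Port (5).
Cut capacity = 15 + 12 + 3 + 11 + 3 + 5 = 49.

49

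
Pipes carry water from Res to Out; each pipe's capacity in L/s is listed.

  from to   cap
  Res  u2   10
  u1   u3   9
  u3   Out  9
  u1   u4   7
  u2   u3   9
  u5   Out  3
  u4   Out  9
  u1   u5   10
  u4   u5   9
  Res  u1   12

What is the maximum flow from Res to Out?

Augment Res→u1→u3→Out: bottleneck 9, flow now 9.
Augment Res→u1→u4→Out: bottleneck 3, flow now 12.
Augment Res→u2→u3→u1→u4→Out: bottleneck 4, flow now 16. (uses reverse residual edge)
Augment Res→u2→u3→u1→u5→Out: bottleneck 3, flow now 19. (uses reverse residual edge)
No augmenting path remains; maximum flow = 19.
In the residual graph, reachable from Res: {Res, u1, u2, u3, u5}.
Min-cut edges: u1→u4 (7), u3→Out (9), u5→Out (3); capacity 7 + 9 + 3 = 19.
This cut is saturated, so no flow can exceed 19.

19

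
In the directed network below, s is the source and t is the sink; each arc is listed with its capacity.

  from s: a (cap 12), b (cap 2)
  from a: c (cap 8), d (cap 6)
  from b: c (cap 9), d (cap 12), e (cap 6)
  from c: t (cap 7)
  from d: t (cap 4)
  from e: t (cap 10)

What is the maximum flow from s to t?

13

Augment s→a→c→t: bottleneck 7, flow now 7.
Augment s→a→d→t: bottleneck 4, flow now 11.
Augment s→b→e→t: bottleneck 2, flow now 13.
No augmenting path remains; maximum flow = 13.
In the residual graph, reachable from s: {s, a, c, d}.
Min-cut edges: s→b (2), c→t (7), d→t (4); capacity 2 + 7 + 4 = 13.
This cut is saturated, so no flow can exceed 13.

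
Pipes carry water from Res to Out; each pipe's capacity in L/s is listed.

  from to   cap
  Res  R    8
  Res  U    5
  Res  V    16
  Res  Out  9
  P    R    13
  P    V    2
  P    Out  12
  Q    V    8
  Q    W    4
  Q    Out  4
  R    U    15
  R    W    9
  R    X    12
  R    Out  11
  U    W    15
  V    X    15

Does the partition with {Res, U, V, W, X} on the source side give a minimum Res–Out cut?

Yes — it is a minimum cut (capacity 17).

Given cut capacity: 8 + 9 = 17.
Augment Res→Out: bottleneck 9, flow now 9.
Augment Res→R→Out: bottleneck 8, flow now 17.
No augmenting path remains; maximum flow = 17.
Cut capacity 17 equals the max flow, so it is a minimum cut.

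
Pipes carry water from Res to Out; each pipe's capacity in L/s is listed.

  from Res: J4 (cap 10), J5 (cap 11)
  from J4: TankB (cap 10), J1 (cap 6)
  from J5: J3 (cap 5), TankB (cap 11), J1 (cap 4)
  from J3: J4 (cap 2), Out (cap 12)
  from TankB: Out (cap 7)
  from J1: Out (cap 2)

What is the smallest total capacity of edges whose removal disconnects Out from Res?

14

Augment Res→J4→TankB→Out: bottleneck 7, flow now 7.
Augment Res→J4→J1→Out: bottleneck 2, flow now 9.
Augment Res→J5→J3→Out: bottleneck 5, flow now 14.
No augmenting path remains; maximum flow = 14.
By max-flow min-cut, the minimum cut capacity equals the max flow.
In the residual graph, reachable from Res: {Res, J4, J5, TankB, J1}.
Min-cut edges: J5→J3 (5), TankB→Out (7), J1→Out (2); capacity 5 + 7 + 2 = 14.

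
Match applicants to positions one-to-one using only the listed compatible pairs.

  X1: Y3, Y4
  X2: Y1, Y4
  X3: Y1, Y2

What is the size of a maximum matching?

Unit-capacity flow: source→left, listed edges, right→sink; max matching = max flow.
Augmenting path X1→Y3 (+1); matched 1.
Augmenting path X2→Y1 (+1); matched 2.
Augmenting path X3→Y2 (+1); matched 3.
No augmenting path remains; maximum matching = 3.
König certificate: {X1, X2, X3} is a vertex cover of size 3 (every listed pair touches it), so no matching can be larger.

3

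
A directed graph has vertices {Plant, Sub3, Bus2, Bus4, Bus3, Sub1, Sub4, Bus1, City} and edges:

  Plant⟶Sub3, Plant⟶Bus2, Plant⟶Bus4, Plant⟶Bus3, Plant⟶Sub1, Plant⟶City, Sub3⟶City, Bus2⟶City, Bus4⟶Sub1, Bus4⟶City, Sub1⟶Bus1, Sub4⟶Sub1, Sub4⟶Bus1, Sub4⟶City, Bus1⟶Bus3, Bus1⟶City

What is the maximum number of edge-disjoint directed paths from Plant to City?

5

Assign every edge capacity 1; by Menger, the answer equals the max flow.
Path Plant→City (+1); total 1.
Path Plant→Sub3→City (+1); total 2.
Path Plant→Bus2→City (+1); total 3.
Path Plant→Bus4→City (+1); total 4.
Path Plant→Sub1→Bus1→City (+1); total 5.
No residual Plant→City path; max flow = 5.
Certifying cut of size 5: {Plant→Bus2, Plant→Bus4, Plant→City, Plant→Sub1, Plant→Sub3}.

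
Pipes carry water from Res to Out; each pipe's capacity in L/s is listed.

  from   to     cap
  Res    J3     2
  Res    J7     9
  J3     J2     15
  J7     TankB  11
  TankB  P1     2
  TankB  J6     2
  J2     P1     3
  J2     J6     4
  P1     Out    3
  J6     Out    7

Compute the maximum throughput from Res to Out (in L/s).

6

Augment Res→J3→J2→P1→Out: bottleneck 2, flow now 2.
Augment Res→J7→TankB→P1→Out: bottleneck 1, flow now 3.
Augment Res→J7→TankB→J6→Out: bottleneck 2, flow now 5.
Augment Res→J7→TankB→P1→J2→J6→Out: bottleneck 1, flow now 6. (uses reverse residual edge)
No augmenting path remains; maximum flow = 6.
In the residual graph, reachable from Res: {Res, J7, TankB}.
Min-cut edges: Res→J3 (2), TankB→P1 (2), TankB→J6 (2); capacity 2 + 2 + 2 = 6.
This cut is saturated, so no flow can exceed 6.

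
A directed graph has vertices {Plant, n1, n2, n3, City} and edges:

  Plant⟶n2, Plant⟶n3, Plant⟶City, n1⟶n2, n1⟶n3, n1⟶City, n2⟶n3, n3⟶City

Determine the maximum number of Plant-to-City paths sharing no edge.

2

Assign every edge capacity 1; by Menger, the answer equals the max flow.
Path Plant→City (+1); total 1.
Path Plant→n3→City (+1); total 2.
No residual Plant→City path; max flow = 2.
Certifying cut of size 2: {Plant→City, n3→City}.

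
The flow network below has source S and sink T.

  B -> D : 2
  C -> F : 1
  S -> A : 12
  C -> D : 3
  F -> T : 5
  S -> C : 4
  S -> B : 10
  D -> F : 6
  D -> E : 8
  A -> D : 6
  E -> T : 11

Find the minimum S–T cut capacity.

Augment S→C→F→T: bottleneck 1, flow now 1.
Augment S→A→D→E→T: bottleneck 6, flow now 7.
Augment S→B→D→E→T: bottleneck 2, flow now 9.
Augment S→C→D→F→T: bottleneck 3, flow now 12.
No augmenting path remains; maximum flow = 12.
By max-flow min-cut, the minimum cut capacity equals the max flow.
In the residual graph, reachable from S: {S, A, B}.
Min-cut edges: S→C (4), A→D (6), B→D (2); capacity 4 + 6 + 2 = 12.

12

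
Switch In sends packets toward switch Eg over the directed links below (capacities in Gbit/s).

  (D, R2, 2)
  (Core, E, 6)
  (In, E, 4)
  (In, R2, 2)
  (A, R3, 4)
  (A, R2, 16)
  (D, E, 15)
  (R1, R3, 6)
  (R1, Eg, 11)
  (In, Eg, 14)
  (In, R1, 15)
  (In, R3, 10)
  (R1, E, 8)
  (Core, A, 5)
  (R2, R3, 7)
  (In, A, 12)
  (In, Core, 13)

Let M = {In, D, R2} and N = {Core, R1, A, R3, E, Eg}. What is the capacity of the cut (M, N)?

90

Edges leaving {In, D, R2}: In→Core (13), In→R1 (15), In→A (12), In→R3 (10), In→E (4), In→Eg (14), D→E (15), R2→R3 (7).
Cut capacity = 13 + 15 + 12 + 10 + 4 + 14 + 15 + 7 = 90.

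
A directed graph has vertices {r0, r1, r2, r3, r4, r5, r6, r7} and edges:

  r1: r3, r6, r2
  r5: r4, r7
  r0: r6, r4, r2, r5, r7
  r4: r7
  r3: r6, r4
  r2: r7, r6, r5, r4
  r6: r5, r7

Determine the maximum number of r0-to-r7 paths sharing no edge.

Assign every edge capacity 1; by Menger, the answer equals the max flow.
Path r0→r7 (+1); total 1.
Path r0→r2→r7 (+1); total 2.
Path r0→r4→r7 (+1); total 3.
Path r0→r5→r7 (+1); total 4.
Path r0→r6→r7 (+1); total 5.
No residual r0→r7 path; max flow = 5.
Certifying cut of size 5: {r0→r2, r0→r4, r0→r5, r0→r6, r0→r7}.

5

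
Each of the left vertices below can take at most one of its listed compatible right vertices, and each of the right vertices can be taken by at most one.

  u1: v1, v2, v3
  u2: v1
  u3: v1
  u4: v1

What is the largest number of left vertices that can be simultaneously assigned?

2

Unit-capacity flow: source→left, listed edges, right→sink; max matching = max flow.
Augmenting path u1→v1 (+1); matched 1.
Augmenting path u2→v1→u1→v2 (+1); matched 2.
No augmenting path remains; maximum matching = 2.
König certificate: {u1, v1} is a vertex cover of size 2 (every listed pair touches it), so no matching can be larger.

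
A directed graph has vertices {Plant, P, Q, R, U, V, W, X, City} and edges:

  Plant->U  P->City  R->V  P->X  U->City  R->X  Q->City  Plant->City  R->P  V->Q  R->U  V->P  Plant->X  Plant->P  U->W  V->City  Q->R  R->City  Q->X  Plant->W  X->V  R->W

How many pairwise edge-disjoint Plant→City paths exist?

Assign every edge capacity 1; by Menger, the answer equals the max flow.
Path Plant→City (+1); total 1.
Path Plant→P→City (+1); total 2.
Path Plant→U→City (+1); total 3.
Path Plant→X→V→City (+1); total 4.
No residual Plant→City path; max flow = 4.
Certifying cut of size 4: {Plant→City, Plant→P, Plant→U, Plant→X}.

4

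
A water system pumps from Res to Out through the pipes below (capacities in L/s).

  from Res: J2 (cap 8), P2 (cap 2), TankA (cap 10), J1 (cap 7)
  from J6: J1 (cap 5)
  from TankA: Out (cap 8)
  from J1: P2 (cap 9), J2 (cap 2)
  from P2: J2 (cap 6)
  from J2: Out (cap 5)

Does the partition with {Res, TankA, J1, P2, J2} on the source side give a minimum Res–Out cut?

Given cut capacity: 8 + 5 = 13.
Augment Res→TankA→Out: bottleneck 8, flow now 8.
Augment Res→J2→Out: bottleneck 5, flow now 13.
No augmenting path remains; maximum flow = 13.
Cut capacity 13 equals the max flow, so it is a minimum cut.

Yes — it is a minimum cut (capacity 13).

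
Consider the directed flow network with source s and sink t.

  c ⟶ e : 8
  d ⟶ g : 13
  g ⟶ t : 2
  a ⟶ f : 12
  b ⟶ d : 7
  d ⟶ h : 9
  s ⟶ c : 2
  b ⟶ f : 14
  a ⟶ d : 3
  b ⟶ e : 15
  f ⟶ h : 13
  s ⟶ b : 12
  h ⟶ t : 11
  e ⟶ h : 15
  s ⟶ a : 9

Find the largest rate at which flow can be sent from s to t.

Augment s→a→d→g→t: bottleneck 2, flow now 2.
Augment s→a→d→h→t: bottleneck 1, flow now 3.
Augment s→a→f→h→t: bottleneck 6, flow now 9.
Augment s→b→d→h→t: bottleneck 4, flow now 13.
No augmenting path remains; maximum flow = 13.
In the residual graph, reachable from s: {s, a, b, c, d, e, f, g, h}.
Min-cut edges: g→t (2), h→t (11); capacity 2 + 11 = 13.
This cut is saturated, so no flow can exceed 13.

13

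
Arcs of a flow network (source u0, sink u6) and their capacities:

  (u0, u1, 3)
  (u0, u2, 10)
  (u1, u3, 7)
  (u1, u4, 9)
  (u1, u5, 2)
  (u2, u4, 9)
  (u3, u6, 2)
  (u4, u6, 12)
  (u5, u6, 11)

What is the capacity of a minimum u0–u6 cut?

12

Augment u0→u1→u3→u6: bottleneck 2, flow now 2.
Augment u0→u1→u4→u6: bottleneck 1, flow now 3.
Augment u0→u2→u4→u6: bottleneck 9, flow now 12.
No augmenting path remains; maximum flow = 12.
By max-flow min-cut, the minimum cut capacity equals the max flow.
In the residual graph, reachable from u0: {u0, u2}.
Min-cut edges: u0→u1 (3), u2→u4 (9); capacity 3 + 9 = 12.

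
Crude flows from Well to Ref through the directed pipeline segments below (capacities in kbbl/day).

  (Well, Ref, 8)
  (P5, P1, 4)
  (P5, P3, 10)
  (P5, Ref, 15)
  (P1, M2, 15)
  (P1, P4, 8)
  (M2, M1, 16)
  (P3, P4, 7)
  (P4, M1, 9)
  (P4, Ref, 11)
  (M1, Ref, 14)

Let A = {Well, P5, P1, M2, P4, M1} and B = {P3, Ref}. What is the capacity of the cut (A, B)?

Edges leaving {Well, P5, P1, M2, P4, M1}: Well→Ref (8), P5→P3 (10), P5→Ref (15), P4→Ref (11), M1→Ref (14).
Cut capacity = 8 + 10 + 15 + 11 + 14 = 58.

58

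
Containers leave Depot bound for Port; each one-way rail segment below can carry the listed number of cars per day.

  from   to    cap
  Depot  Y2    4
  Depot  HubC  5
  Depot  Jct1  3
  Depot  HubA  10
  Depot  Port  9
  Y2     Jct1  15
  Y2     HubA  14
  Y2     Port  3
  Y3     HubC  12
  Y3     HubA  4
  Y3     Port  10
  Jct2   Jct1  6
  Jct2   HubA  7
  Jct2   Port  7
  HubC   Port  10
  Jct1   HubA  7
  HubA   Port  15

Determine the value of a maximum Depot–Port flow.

31

Augment Depot→Port: bottleneck 9, flow now 9.
Augment Depot→Y2→Port: bottleneck 3, flow now 12.
Augment Depot→HubC→Port: bottleneck 5, flow now 17.
Augment Depot→HubA→Port: bottleneck 10, flow now 27.
Augment Depot→Y2→HubA→Port: bottleneck 1, flow now 28.
Augment Depot→Jct1→HubA→Port: bottleneck 3, flow now 31.
No augmenting path remains; maximum flow = 31.
In the residual graph, reachable from Depot: {Depot}.
Min-cut edges: Depot→Y2 (4), Depot→HubC (5), Depot→Jct1 (3), Depot→HubA (10), Depot→Port (9); capacity 4 + 5 + 3 + 10 + 9 = 31.
This cut is saturated, so no flow can exceed 31.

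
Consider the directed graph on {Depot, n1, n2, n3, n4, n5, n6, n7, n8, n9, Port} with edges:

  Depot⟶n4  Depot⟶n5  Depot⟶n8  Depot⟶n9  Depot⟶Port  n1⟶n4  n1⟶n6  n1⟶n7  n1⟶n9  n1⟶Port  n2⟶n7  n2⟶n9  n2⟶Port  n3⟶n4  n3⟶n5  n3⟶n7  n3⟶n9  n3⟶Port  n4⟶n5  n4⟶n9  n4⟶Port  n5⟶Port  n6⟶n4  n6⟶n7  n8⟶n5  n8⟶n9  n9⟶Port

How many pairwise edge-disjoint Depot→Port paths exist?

4

Assign every edge capacity 1; by Menger, the answer equals the max flow.
Path Depot→Port (+1); total 1.
Path Depot→n4→Port (+1); total 2.
Path Depot→n5→Port (+1); total 3.
Path Depot→n9→Port (+1); total 4.
No residual Depot→Port path; max flow = 4.
Certifying cut of size 4: {Depot→Port, Depot→n4, n5→Port, n9→Port}.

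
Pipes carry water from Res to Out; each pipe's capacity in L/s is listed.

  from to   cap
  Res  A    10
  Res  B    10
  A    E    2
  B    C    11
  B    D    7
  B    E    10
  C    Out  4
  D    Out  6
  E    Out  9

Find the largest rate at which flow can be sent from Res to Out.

12

Augment Res→A→E→Out: bottleneck 2, flow now 2.
Augment Res→B→C→Out: bottleneck 4, flow now 6.
Augment Res→B→D→Out: bottleneck 6, flow now 12.
No augmenting path remains; maximum flow = 12.
In the residual graph, reachable from Res: {Res, A}.
Min-cut edges: Res→B (10), A→E (2); capacity 10 + 2 = 12.
This cut is saturated, so no flow can exceed 12.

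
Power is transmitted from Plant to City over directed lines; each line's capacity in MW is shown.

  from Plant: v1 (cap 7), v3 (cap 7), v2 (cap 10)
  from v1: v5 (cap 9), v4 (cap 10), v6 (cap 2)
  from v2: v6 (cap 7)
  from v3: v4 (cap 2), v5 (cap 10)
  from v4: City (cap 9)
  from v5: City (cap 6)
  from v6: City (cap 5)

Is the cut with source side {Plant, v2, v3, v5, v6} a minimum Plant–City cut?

No — its capacity is 20, but the minimum cut has capacity 19.

Given cut capacity: 7 + 2 + 6 + 5 = 20.
Augment Plant→v1→v4→City: bottleneck 7, flow now 7.
Augment Plant→v2→v6→City: bottleneck 5, flow now 12.
Augment Plant→v3→v4→City: bottleneck 2, flow now 14.
Augment Plant→v3→v5→City: bottleneck 5, flow now 19.
No augmenting path remains; maximum flow = 19.
In the residual graph, reachable from Plant: {Plant, v2, v6}.
Min-cut edges: Plant→v1 (7), Plant→v3 (7), v6→City (5); capacity 7 + 7 + 5 = 19.
Cut capacity 20 exceeds the max flow 19, so it is not minimum.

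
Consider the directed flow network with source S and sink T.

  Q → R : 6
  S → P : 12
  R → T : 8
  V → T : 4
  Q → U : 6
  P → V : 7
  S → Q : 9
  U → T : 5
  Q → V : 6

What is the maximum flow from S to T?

13

Augment S→P→V→T: bottleneck 4, flow now 4.
Augment S→Q→R→T: bottleneck 6, flow now 10.
Augment S→Q→U→T: bottleneck 3, flow now 13.
No augmenting path remains; maximum flow = 13.
In the residual graph, reachable from S: {S, P, V}.
Min-cut edges: S→Q (9), V→T (4); capacity 9 + 4 = 13.
This cut is saturated, so no flow can exceed 13.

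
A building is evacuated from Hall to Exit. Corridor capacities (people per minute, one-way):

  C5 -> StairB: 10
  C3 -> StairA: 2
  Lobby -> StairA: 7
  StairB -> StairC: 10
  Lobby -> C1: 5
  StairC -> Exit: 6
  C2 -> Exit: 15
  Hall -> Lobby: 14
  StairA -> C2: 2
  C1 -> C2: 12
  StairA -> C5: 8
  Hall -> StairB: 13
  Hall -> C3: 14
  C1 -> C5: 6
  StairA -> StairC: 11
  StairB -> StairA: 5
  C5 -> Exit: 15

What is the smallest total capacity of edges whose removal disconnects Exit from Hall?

Augment Hall→StairB→StairC→Exit: bottleneck 6, flow now 6.
Augment Hall→StairB→StairA→C5→Exit: bottleneck 5, flow now 11.
Augment Hall→C3→StairA→C5→Exit: bottleneck 2, flow now 13.
Augment Hall→Lobby→StairA→C5→Exit: bottleneck 1, flow now 14.
Augment Hall→Lobby→StairA→C2→Exit: bottleneck 2, flow now 16.
Augment Hall→Lobby→C1→C5→Exit: bottleneck 5, flow now 21.
No augmenting path remains; maximum flow = 21.
By max-flow min-cut, the minimum cut capacity equals the max flow.
In the residual graph, reachable from Hall: {Hall, StairB, C3, Lobby, StairA, StairC}.
Min-cut edges: Lobby→C1 (5), StairA→C5 (8), StairA→C2 (2), StairC→Exit (6); capacity 5 + 8 + 2 + 6 = 21.

21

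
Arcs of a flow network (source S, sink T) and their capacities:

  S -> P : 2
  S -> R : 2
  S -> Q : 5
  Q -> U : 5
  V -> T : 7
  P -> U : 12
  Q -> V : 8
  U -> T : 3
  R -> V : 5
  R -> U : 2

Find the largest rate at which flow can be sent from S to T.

Augment S→P→U→T: bottleneck 2, flow now 2.
Augment S→Q→U→T: bottleneck 1, flow now 3.
Augment S→Q→V→T: bottleneck 4, flow now 7.
Augment S→R→V→T: bottleneck 2, flow now 9.
No augmenting path remains; maximum flow = 9.
In the residual graph, reachable from S: {S}.
Min-cut edges: S→P (2), S→Q (5), S→R (2); capacity 2 + 5 + 2 = 9.
This cut is saturated, so no flow can exceed 9.

9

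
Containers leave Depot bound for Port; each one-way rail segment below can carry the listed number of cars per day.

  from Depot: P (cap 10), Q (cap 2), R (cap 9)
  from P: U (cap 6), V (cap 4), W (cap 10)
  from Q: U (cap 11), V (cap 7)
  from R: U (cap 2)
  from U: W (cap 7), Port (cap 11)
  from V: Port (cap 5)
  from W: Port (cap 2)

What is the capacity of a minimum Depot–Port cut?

Augment Depot→P→U→Port: bottleneck 6, flow now 6.
Augment Depot→P→V→Port: bottleneck 4, flow now 10.
Augment Depot→Q→U→Port: bottleneck 2, flow now 12.
Augment Depot→R→U→Port: bottleneck 2, flow now 14.
No augmenting path remains; maximum flow = 14.
By max-flow min-cut, the minimum cut capacity equals the max flow.
In the residual graph, reachable from Depot: {Depot, R}.
Min-cut edges: Depot→P (10), Depot→Q (2), R→U (2); capacity 10 + 2 + 2 = 14.

14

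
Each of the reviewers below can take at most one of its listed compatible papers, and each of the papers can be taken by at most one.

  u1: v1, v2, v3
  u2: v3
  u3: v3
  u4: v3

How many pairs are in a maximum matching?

2

Unit-capacity flow: source→left, listed edges, right→sink; max matching = max flow.
Augmenting path u1→v1 (+1); matched 1.
Augmenting path u2→v3 (+1); matched 2.
No augmenting path remains; maximum matching = 2.
König certificate: {u1, v3} is a vertex cover of size 2 (every listed pair touches it), so no matching can be larger.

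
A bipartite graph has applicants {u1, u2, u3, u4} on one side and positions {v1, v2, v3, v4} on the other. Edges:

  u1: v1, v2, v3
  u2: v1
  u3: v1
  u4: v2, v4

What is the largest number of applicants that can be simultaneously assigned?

3

Unit-capacity flow: source→left, listed edges, right→sink; max matching = max flow.
Augmenting path u1→v1 (+1); matched 1.
Augmenting path u4→v2 (+1); matched 2.
Augmenting path u2→v1→u1→v3 (+1); matched 3.
No augmenting path remains; maximum matching = 3.
König certificate: {u1, u4, v1} is a vertex cover of size 3 (every listed pair touches it), so no matching can be larger.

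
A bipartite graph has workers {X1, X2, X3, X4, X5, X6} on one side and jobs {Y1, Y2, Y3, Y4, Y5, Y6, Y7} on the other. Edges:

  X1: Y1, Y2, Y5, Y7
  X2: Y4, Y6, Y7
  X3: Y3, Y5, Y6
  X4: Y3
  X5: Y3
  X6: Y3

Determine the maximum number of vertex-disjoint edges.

Unit-capacity flow: source→left, listed edges, right→sink; max matching = max flow.
Augmenting path X1→Y1 (+1); matched 1.
Augmenting path X2→Y4 (+1); matched 2.
Augmenting path X3→Y3 (+1); matched 3.
Augmenting path X4→Y3→X3→Y5 (+1); matched 4.
No augmenting path remains; maximum matching = 4.
König certificate: {X1, X2, X3, Y3} is a vertex cover of size 4 (every listed pair touches it), so no matching can be larger.

4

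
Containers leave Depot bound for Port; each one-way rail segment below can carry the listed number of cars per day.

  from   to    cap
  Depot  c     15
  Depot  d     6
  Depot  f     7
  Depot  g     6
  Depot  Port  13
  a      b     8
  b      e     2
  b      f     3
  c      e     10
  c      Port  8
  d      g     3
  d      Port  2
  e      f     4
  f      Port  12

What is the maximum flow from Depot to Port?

Augment Depot→Port: bottleneck 13, flow now 13.
Augment Depot→c→Port: bottleneck 8, flow now 21.
Augment Depot→d→Port: bottleneck 2, flow now 23.
Augment Depot→f→Port: bottleneck 7, flow now 30.
Augment Depot→c→e→f→Port: bottleneck 4, flow now 34.
No augmenting path remains; maximum flow = 34.
In the residual graph, reachable from Depot: {Depot, c, d, e, g}.
Min-cut edges: Depot→f (7), Depot→Port (13), c→Port (8), d→Port (2), e→f (4); capacity 7 + 13 + 8 + 2 + 4 = 34.
This cut is saturated, so no flow can exceed 34.

34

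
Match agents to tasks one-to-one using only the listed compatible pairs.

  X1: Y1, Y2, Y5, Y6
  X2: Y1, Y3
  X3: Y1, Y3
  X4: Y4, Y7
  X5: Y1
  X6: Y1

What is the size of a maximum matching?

4

Unit-capacity flow: source→left, listed edges, right→sink; max matching = max flow.
Augmenting path X1→Y1 (+1); matched 1.
Augmenting path X2→Y3 (+1); matched 2.
Augmenting path X4→Y4 (+1); matched 3.
Augmenting path X3→Y1→X1→Y2 (+1); matched 4.
No augmenting path remains; maximum matching = 4.
König certificate: {X1, X4, Y1, Y3} is a vertex cover of size 4 (every listed pair touches it), so no matching can be larger.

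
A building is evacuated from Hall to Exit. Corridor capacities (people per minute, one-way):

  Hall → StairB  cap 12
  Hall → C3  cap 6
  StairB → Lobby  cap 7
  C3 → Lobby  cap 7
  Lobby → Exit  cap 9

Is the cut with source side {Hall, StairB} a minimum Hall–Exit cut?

Given cut capacity: 6 + 7 = 13.
Augment Hall→StairB→Lobby→Exit: bottleneck 7, flow now 7.
Augment Hall→C3→Lobby→Exit: bottleneck 2, flow now 9.
No augmenting path remains; maximum flow = 9.
In the residual graph, reachable from Hall: {Hall, StairB, C3, Lobby}.
Min-cut edges: Lobby→Exit (9); capacity 9 = 9.
Cut capacity 13 exceeds the max flow 9, so it is not minimum.

No — its capacity is 13, but the minimum cut has capacity 9.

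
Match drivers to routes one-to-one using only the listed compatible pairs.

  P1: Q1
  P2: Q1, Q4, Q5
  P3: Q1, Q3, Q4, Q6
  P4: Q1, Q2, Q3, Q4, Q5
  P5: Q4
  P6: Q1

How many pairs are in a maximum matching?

5

Unit-capacity flow: source→left, listed edges, right→sink; max matching = max flow.
Augmenting path P1→Q1 (+1); matched 1.
Augmenting path P2→Q4 (+1); matched 2.
Augmenting path P3→Q3 (+1); matched 3.
Augmenting path P4→Q2 (+1); matched 4.
Augmenting path P5→Q4→P2→Q5 (+1); matched 5.
No augmenting path remains; maximum matching = 5.
König certificate: {P2, P3, P4, P5, Q1} is a vertex cover of size 5 (every listed pair touches it), so no matching can be larger.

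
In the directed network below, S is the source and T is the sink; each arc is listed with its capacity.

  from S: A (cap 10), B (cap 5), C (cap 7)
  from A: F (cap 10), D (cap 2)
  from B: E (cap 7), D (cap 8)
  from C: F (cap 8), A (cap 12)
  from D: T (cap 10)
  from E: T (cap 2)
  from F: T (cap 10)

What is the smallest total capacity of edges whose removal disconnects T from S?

17

Augment S→A→D→T: bottleneck 2, flow now 2.
Augment S→A→F→T: bottleneck 8, flow now 10.
Augment S→B→D→T: bottleneck 5, flow now 15.
Augment S→C→F→T: bottleneck 2, flow now 17.
No augmenting path remains; maximum flow = 17.
By max-flow min-cut, the minimum cut capacity equals the max flow.
In the residual graph, reachable from S: {S, A, C, F}.
Min-cut edges: S→B (5), A→D (2), F→T (10); capacity 5 + 2 + 10 = 17.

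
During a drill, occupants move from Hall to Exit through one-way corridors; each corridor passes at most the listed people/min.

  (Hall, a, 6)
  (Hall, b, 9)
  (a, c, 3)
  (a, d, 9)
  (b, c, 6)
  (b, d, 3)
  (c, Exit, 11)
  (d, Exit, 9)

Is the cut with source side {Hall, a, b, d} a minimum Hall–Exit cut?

No — its capacity is 18, but the minimum cut has capacity 15.

Given cut capacity: 3 + 6 + 9 = 18.
Augment Hall→a→c→Exit: bottleneck 3, flow now 3.
Augment Hall→a→d→Exit: bottleneck 3, flow now 6.
Augment Hall→b→c→Exit: bottleneck 6, flow now 12.
Augment Hall→b→d→Exit: bottleneck 3, flow now 15.
No augmenting path remains; maximum flow = 15.
In the residual graph, reachable from Hall: {Hall}.
Min-cut edges: Hall→a (6), Hall→b (9); capacity 6 + 9 = 15.
Cut capacity 18 exceeds the max flow 15, so it is not minimum.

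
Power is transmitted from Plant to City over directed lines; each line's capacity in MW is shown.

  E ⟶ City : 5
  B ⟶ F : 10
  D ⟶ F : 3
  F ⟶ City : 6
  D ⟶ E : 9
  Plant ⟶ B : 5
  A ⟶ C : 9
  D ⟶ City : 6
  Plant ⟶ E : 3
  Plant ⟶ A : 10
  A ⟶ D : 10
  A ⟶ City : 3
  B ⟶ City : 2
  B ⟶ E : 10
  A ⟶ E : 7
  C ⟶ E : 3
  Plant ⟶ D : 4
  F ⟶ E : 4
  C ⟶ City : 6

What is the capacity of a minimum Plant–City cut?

Augment Plant→A→City: bottleneck 3, flow now 3.
Augment Plant→B→City: bottleneck 2, flow now 5.
Augment Plant→D→City: bottleneck 4, flow now 9.
Augment Plant→E→City: bottleneck 3, flow now 12.
Augment Plant→A→C→City: bottleneck 6, flow now 18.
Augment Plant→A→D→City: bottleneck 1, flow now 19.
Augment Plant→B→E→City: bottleneck 2, flow now 21.
Augment Plant→B→F→City: bottleneck 1, flow now 22.
No augmenting path remains; maximum flow = 22.
By max-flow min-cut, the minimum cut capacity equals the max flow.
In the residual graph, reachable from Plant: {Plant}.
Min-cut edges: Plant→A (10), Plant→B (5), Plant→D (4), Plant→E (3); capacity 10 + 5 + 4 + 3 = 22.

22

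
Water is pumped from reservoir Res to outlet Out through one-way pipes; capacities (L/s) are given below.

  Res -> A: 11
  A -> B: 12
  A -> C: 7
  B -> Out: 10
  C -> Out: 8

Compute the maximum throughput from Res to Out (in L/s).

11

Augment Res→A→B→Out: bottleneck 10, flow now 10.
Augment Res→A→C→Out: bottleneck 1, flow now 11.
No augmenting path remains; maximum flow = 11.
In the residual graph, reachable from Res: {Res}.
Min-cut edges: Res→A (11); capacity 11 = 11.
This cut is saturated, so no flow can exceed 11.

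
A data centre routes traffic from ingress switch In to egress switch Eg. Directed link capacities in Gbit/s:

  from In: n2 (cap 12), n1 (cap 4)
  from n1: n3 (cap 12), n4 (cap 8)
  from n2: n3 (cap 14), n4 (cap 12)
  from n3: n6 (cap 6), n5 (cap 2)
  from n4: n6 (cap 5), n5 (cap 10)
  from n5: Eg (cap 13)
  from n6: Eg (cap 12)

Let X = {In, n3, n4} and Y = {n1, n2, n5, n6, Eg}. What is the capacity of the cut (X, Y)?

39

Edges leaving {In, n3, n4}: In→n1 (4), In→n2 (12), n3→n5 (2), n3→n6 (6), n4→n5 (10), n4→n6 (5).
Cut capacity = 4 + 12 + 2 + 6 + 10 + 5 = 39.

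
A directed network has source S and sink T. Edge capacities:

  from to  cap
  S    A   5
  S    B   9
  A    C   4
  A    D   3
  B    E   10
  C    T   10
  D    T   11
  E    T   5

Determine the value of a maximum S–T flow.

Augment S→A→C→T: bottleneck 4, flow now 4.
Augment S→A→D→T: bottleneck 1, flow now 5.
Augment S→B→E→T: bottleneck 5, flow now 10.
No augmenting path remains; maximum flow = 10.
In the residual graph, reachable from S: {S, B, E}.
Min-cut edges: S→A (5), E→T (5); capacity 5 + 5 = 10.
This cut is saturated, so no flow can exceed 10.

10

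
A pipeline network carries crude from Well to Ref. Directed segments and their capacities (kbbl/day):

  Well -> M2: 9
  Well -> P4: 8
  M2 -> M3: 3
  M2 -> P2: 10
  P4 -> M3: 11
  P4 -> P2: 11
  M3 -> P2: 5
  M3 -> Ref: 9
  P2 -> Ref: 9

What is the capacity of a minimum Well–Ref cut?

17

Augment Well→M2→M3→Ref: bottleneck 3, flow now 3.
Augment Well→M2→P2→Ref: bottleneck 6, flow now 9.
Augment Well→P4→M3→Ref: bottleneck 6, flow now 15.
Augment Well→P4→P2→Ref: bottleneck 2, flow now 17.
No augmenting path remains; maximum flow = 17.
By max-flow min-cut, the minimum cut capacity equals the max flow.
In the residual graph, reachable from Well: {Well}.
Min-cut edges: Well→M2 (9), Well→P4 (8); capacity 9 + 8 = 17.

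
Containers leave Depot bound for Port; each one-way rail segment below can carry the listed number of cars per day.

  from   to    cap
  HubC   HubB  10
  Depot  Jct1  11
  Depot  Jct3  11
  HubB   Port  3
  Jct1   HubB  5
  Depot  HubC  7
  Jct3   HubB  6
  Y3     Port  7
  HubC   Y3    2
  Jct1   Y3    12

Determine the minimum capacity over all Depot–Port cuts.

10

Augment Depot→HubC→HubB→Port: bottleneck 3, flow now 3.
Augment Depot→HubC→Y3→Port: bottleneck 2, flow now 5.
Augment Depot→Jct1→Y3→Port: bottleneck 5, flow now 10.
No augmenting path remains; maximum flow = 10.
By max-flow min-cut, the minimum cut capacity equals the max flow.
In the residual graph, reachable from Depot: {Depot, HubC, Jct1, Jct3, HubB, Y3}.
Min-cut edges: HubB→Port (3), Y3→Port (7); capacity 3 + 7 = 10.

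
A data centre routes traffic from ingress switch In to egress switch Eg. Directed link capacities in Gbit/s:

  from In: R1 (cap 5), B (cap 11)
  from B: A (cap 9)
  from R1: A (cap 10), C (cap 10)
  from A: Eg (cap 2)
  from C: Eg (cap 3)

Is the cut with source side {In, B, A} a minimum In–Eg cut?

Given cut capacity: 5 + 2 = 7.
Augment In→B→A→Eg: bottleneck 2, flow now 2.
Augment In→R1→C→Eg: bottleneck 3, flow now 5.
No augmenting path remains; maximum flow = 5.
In the residual graph, reachable from In: {In, B, R1, A, C}.
Min-cut edges: A→Eg (2), C→Eg (3); capacity 2 + 3 = 5.
Cut capacity 7 exceeds the max flow 5, so it is not minimum.

No — its capacity is 7, but the minimum cut has capacity 5.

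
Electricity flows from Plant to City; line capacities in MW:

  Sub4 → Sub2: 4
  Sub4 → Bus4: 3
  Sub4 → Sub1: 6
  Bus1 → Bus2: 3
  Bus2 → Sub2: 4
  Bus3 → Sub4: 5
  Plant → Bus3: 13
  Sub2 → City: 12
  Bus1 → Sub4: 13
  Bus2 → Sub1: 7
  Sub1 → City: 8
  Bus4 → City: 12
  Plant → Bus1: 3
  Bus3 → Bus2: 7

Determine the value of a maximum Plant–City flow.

15

Augment Plant→Bus1→Bus2→Sub2→City: bottleneck 3, flow now 3.
Augment Plant→Bus3→Bus2→Sub2→City: bottleneck 1, flow now 4.
Augment Plant→Bus3→Bus2→Sub1→City: bottleneck 6, flow now 10.
Augment Plant→Bus3→Sub4→Sub2→City: bottleneck 4, flow now 14.
Augment Plant→Bus3→Sub4→Sub1→City: bottleneck 1, flow now 15.
No augmenting path remains; maximum flow = 15.
In the residual graph, reachable from Plant: {Plant, Bus3}.
Min-cut edges: Plant→Bus1 (3), Bus3→Bus2 (7), Bus3→Sub4 (5); capacity 3 + 7 + 5 = 15.
This cut is saturated, so no flow can exceed 15.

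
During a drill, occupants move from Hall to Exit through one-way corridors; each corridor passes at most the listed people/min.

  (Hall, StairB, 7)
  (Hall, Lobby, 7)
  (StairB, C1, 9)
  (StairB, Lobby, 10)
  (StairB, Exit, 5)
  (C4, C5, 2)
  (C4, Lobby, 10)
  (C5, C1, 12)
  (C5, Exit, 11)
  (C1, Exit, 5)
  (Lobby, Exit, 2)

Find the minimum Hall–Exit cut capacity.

9

Augment Hall→StairB→Exit: bottleneck 5, flow now 5.
Augment Hall→Lobby→Exit: bottleneck 2, flow now 7.
Augment Hall→StairB→C1→Exit: bottleneck 2, flow now 9.
No augmenting path remains; maximum flow = 9.
By max-flow min-cut, the minimum cut capacity equals the max flow.
In the residual graph, reachable from Hall: {Hall, Lobby}.
Min-cut edges: Hall→StairB (7), Lobby→Exit (2); capacity 7 + 2 = 9.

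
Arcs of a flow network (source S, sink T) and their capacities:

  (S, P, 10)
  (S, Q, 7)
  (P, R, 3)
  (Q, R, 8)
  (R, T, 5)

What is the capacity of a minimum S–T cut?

5

Augment S→P→R→T: bottleneck 3, flow now 3.
Augment S→Q→R→T: bottleneck 2, flow now 5.
No augmenting path remains; maximum flow = 5.
By max-flow min-cut, the minimum cut capacity equals the max flow.
In the residual graph, reachable from S: {S, P, Q, R}.
Min-cut edges: R→T (5); capacity 5 = 5.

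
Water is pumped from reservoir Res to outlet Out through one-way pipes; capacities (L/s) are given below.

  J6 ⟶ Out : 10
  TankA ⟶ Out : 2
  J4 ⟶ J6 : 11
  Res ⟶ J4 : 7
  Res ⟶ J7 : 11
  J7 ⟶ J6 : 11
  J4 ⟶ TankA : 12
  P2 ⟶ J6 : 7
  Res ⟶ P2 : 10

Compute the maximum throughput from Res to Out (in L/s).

12

Augment Res→J4→TankA→Out: bottleneck 2, flow now 2.
Augment Res→J4→J6→Out: bottleneck 5, flow now 7.
Augment Res→J7→J6→Out: bottleneck 5, flow now 12.
No augmenting path remains; maximum flow = 12.
In the residual graph, reachable from Res: {Res, J4, J7, P2, TankA, J6}.
Min-cut edges: TankA→Out (2), J6→Out (10); capacity 2 + 10 = 12.
This cut is saturated, so no flow can exceed 12.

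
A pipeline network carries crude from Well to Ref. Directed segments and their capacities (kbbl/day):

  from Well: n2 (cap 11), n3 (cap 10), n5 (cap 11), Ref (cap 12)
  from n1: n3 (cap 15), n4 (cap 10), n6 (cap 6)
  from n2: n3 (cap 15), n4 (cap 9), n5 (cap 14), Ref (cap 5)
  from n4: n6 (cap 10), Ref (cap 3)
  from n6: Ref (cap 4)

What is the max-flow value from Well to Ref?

23

Augment Well→Ref: bottleneck 12, flow now 12.
Augment Well→n2→Ref: bottleneck 5, flow now 17.
Augment Well→n2→n4→Ref: bottleneck 3, flow now 20.
Augment Well→n2→n4→n6→Ref: bottleneck 3, flow now 23.
No augmenting path remains; maximum flow = 23.
In the residual graph, reachable from Well: {Well, n3, n5}.
Min-cut edges: Well→n2 (11), Well→Ref (12); capacity 11 + 12 = 23.
This cut is saturated, so no flow can exceed 23.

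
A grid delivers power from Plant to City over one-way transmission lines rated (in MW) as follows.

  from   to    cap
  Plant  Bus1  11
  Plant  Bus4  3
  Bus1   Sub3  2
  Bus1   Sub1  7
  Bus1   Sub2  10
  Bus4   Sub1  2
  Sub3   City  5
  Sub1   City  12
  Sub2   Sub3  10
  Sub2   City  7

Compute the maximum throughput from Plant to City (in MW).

13

Augment Plant→Bus1→Sub3→City: bottleneck 2, flow now 2.
Augment Plant→Bus1→Sub1→City: bottleneck 7, flow now 9.
Augment Plant→Bus1→Sub2→City: bottleneck 2, flow now 11.
Augment Plant→Bus4→Sub1→City: bottleneck 2, flow now 13.
No augmenting path remains; maximum flow = 13.
In the residual graph, reachable from Plant: {Plant, Bus4}.
Min-cut edges: Plant→Bus1 (11), Bus4→Sub1 (2); capacity 11 + 2 = 13.
This cut is saturated, so no flow can exceed 13.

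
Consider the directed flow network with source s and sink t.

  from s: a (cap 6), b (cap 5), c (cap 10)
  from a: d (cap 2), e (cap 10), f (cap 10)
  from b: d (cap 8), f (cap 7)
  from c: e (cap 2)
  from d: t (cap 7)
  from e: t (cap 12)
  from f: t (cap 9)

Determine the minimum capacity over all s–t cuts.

Augment s→a→d→t: bottleneck 2, flow now 2.
Augment s→a→e→t: bottleneck 4, flow now 6.
Augment s→b→d→t: bottleneck 5, flow now 11.
Augment s→c→e→t: bottleneck 2, flow now 13.
No augmenting path remains; maximum flow = 13.
By max-flow min-cut, the minimum cut capacity equals the max flow.
In the residual graph, reachable from s: {s, c}.
Min-cut edges: s→a (6), s→b (5), c→e (2); capacity 6 + 5 + 2 = 13.

13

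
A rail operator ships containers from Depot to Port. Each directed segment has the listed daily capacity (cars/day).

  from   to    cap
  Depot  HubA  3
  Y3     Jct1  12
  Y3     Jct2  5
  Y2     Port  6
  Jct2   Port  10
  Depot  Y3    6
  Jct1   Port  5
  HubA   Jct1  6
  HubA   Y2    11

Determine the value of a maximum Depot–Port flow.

Augment Depot→HubA→Y2→Port: bottleneck 3, flow now 3.
Augment Depot→Y3→Jct2→Port: bottleneck 5, flow now 8.
Augment Depot→Y3→Jct1→Port: bottleneck 1, flow now 9.
No augmenting path remains; maximum flow = 9.
In the residual graph, reachable from Depot: {Depot}.
Min-cut edges: Depot→HubA (3), Depot→Y3 (6); capacity 3 + 6 = 9.
This cut is saturated, so no flow can exceed 9.

9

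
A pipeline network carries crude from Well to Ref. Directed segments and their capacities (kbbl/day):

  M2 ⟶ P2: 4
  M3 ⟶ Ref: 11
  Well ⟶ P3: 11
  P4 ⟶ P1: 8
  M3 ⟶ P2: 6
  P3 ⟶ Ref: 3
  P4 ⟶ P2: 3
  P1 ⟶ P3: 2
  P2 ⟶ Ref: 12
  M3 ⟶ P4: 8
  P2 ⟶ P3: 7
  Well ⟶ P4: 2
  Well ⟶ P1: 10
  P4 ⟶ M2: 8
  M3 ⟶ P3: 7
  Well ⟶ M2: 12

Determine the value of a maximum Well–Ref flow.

9

Augment Well→P3→Ref: bottleneck 3, flow now 3.
Augment Well→P4→P2→Ref: bottleneck 2, flow now 5.
Augment Well→M2→P2→Ref: bottleneck 4, flow now 9.
No augmenting path remains; maximum flow = 9.
In the residual graph, reachable from Well: {Well, P1, P3, M2}.
Min-cut edges: Well→P4 (2), P3→Ref (3), M2→P2 (4); capacity 2 + 3 + 4 = 9.
This cut is saturated, so no flow can exceed 9.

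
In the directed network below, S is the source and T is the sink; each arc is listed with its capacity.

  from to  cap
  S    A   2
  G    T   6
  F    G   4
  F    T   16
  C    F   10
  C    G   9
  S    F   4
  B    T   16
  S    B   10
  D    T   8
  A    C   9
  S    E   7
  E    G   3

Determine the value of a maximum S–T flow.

19

Augment S→B→T: bottleneck 10, flow now 10.
Augment S→F→T: bottleneck 4, flow now 14.
Augment S→E→G→T: bottleneck 3, flow now 17.
Augment S→A→C→F→T: bottleneck 2, flow now 19.
No augmenting path remains; maximum flow = 19.
In the residual graph, reachable from S: {S, E}.
Min-cut edges: S→A (2), S→B (10), S→F (4), E→G (3); capacity 2 + 10 + 4 + 3 = 19.
This cut is saturated, so no flow can exceed 19.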